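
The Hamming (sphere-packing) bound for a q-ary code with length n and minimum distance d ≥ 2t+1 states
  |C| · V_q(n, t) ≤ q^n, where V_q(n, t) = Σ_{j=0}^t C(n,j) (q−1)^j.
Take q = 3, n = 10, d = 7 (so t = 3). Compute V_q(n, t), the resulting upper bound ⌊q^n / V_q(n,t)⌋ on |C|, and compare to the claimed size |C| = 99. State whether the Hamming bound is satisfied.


V_q(n, t) = 1161, q^n = 59049, Hamming bound = 50, |C| = 99 > bound (violated).

Step 1: Compute V_q(n, t) = Σ_{j=0}^3 C(n, j) (q−1)^j.
  j = 0: C(10,0)·(2)^0 = 1·1 = 1.
  j = 1: C(10,1)·(2)^1 = 10·2 = 20.
  j = 2: C(10,2)·(2)^2 = 45·4 = 180.
  j = 3: C(10,3)·(2)^3 = 120·8 = 960.
  V_q(n, t) = 1 + 20 + 180 + 960 = 1161.
Step 2: q^n = 3^10 = 59049.
Step 3: Hamming bound ⌊q^n / V_q(n,t)⌋ = ⌊59049/1161⌋ = 50.
Step 4: Compare |C| = 99 to 50: violated.
The claimed |C| lies above the Hamming bound, so no 3-ary code of length 10 with d ≥ 7 can have 99 codewords.


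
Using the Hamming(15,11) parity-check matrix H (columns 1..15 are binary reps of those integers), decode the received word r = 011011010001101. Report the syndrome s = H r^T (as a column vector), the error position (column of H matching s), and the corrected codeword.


s = (0, 1, 0, 0)^T, error position = 4, corrected codeword c = 011111010001101

Compute s = H r^T mod 2 one row at a time:
  s_1 = 1 + 0 + 0 + 0 + 1 + 1 + 0 + 1 = 4 ≡ 0 (mod 2).
  s_2 = 0 + 1 + 1 + 0 + 1 + 1 + 0 + 1 = 5 ≡ 1 (mod 2).
  s_3 = 1 + 1 + 1 + 0 + 0 + 0 + 0 + 1 = 4 ≡ 0 (mod 2).
  s_4 = 0 + 1 + 1 + 0 + 0 + 0 + 1 + 1 = 4 ≡ 0 (mod 2).
s = (0, 1, 0, 0)^T — this equals column 4 of H (binary 0100), so error is at position 4.
Correct: flip bit 4 of r = 011011010001101 to get c = 011111010001101.


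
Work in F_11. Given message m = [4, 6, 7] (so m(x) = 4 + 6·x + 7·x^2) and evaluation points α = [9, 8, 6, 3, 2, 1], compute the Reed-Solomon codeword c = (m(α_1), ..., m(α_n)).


c = [9, 5, 6, 8, 0, 6]

Message polynomial: m(x) = 4 + 6·x + 7·x^2 (mod 11).
For each evaluation point α_i, compute m(α_i) mod 11:
  α_1 = 9: Horner steps 7 → 3 → 9, so m(9) = 9.
  α_2 = 8: Horner steps 7 → 7 → 5, so m(8) = 5.
  α_3 = 6: Horner steps 7 → 4 → 6, so m(6) = 6.
  α_4 = 3: Horner steps 7 → 5 → 8, so m(3) = 8.
  α_5 = 2: Horner steps 7 → 9 → 0, so m(2) = 0.
  α_6 = 1: Horner steps 7 → 2 → 6, so m(1) = 6.
Codeword c = [9, 5, 6, 8, 0, 6] ∈ F_11^6.


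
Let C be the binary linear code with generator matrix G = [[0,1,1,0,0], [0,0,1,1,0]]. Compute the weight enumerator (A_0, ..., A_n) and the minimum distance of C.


Weight distribution: A_0 = 1, A_2 = 3. Minimum distance d = 2.

Enumerate all 2^2 = 4 messages m ∈ F_2^2.
For each, compute codeword c = mG in F_2^5, then tally its weight.
  m = 00 → c = 00000, weight = 0.
  m = 10 → c = 01100, weight = 2.
  m = 01 → c = 00110, weight = 2.
  m = 11 → c = 01010, weight = 2.
Tally weights:
  weight 0: 1 codewords.
  weight 2: 3 codewords.
Minimum distance d = smallest w > 0 with A_w > 0 = 2.
Sanity: Σ A_w = 4 = 2^2 = 4 ✓.


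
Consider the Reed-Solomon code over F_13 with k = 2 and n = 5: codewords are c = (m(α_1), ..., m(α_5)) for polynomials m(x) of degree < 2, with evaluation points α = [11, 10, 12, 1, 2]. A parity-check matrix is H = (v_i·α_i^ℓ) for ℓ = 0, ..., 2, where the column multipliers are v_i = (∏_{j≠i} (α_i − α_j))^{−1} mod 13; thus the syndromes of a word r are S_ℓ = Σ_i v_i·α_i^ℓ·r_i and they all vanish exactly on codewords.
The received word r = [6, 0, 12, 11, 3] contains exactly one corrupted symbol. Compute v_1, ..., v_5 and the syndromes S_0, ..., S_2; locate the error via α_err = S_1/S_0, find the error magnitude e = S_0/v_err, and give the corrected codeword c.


S = (8, 3, 6), error at position 5, error magnitude e = 12, c = [6, 0, 12, 11, 4].

Step 1: column multipliers v_i = (∏_{j≠i}(α_i − α_j))^{−1} mod 13.
  i = 1 (α = 11): (11−10)(11−12)(11−1)(11−2) = 1·(−1)·10·9 = −90 ≡ 1, so v_1 = 1^{−1} = 1 (mod 13).
  i = 2 (α = 10): (10−11)(10−12)(10−1)(10−2) = (−1)·(−2)·9·8 = 144 ≡ 1, so v_2 = 1^{−1} = 1 (mod 13).
  i = 3 (α = 12): (12−11)(12−10)(12−1)(12−2) = 1·2·11·10 = 220 ≡ 12, so v_3 = 12^{−1} = 12 (mod 13).
  i = 4 (α = 1): (1−11)(1−10)(1−12)(1−2) = (−10)·(−9)·(−11)·(−1) = 990 ≡ 2, so v_4 = 2^{−1} = 7 (mod 13).
  i = 5 (α = 2): (2−11)(2−10)(2−12)(2−1) = (−9)·(−8)·(−10)·1 = −720 ≡ 8, so v_5 = 8^{−1} = 5 (mod 13).
  v = [1, 1, 12, 7, 5].
Step 2: syndromes of r = [6, 0, 12, 11, 3] (all sums mod 13).
  S_0 = Σ v_i r_i = 1·6 + 1·0 + 12·12 + 7·11 + 5·3 = 242 ≡ 8.
  S_1 = Σ v_i α_i r_i = 1·11·6 + 1·10·0 + 12·12·12 + 7·1·11 + 5·2·3 = 1901 ≡ 3.
  α_i^2 mod 13 = [4, 9, 1, 1, 4].
  S_2 = Σ v_i α_i^2 r_i = 1·4·6 + 1·9·0 + 12·1·12 + 7·1·11 + 5·4·3 = 305 ≡ 6.
  S = (8, 3, 6) ≠ 0, so r is not a codeword (an error is present).
Step 3: locate the error. For a single error e at position i, S_ℓ = v_i·e·α_i^ℓ, so α_err = S_1/S_0.
  S_0^{−1} = 8^{−1} = 5 (mod 13), so α_err = 3·5 = 15 ≡ 2 = α_5. Error position i = 5.
  Consistency check: S_2/S_1 = 6·9 = 54 ≡ 2 = α_err ✓ (single-error assumption holds).
Step 4: error magnitude e = S_0/v_5 = S_0·∏_{j≠5}(α_5 − α_j) = 8·8 = 64 ≡ 12 (mod 13).
Step 5: correct position 5: c_5 = r_5 − e = 3 − 12 ≡ 4 (mod 13). Hence c = [6, 0, 12, 11, 4].
  Check: interpolating c through the α_i gives m(x) = 5 + 6·x (degree < 2) with m(α_i) = c_i for every i, so c is indeed a codeword.


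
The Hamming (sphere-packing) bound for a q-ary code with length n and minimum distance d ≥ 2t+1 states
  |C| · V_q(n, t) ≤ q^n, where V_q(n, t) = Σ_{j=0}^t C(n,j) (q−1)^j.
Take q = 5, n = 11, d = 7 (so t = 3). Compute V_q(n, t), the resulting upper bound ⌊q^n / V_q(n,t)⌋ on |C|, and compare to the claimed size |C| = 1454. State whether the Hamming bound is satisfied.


V_q(n, t) = 11485, q^n = 48828125, Hamming bound = 4251, |C| = 1454 ≤ bound (satisfied).

Step 1: Compute V_q(n, t) = Σ_{j=0}^3 C(n, j) (q−1)^j.
  j = 0: C(11,0)·(4)^0 = 1·1 = 1.
  j = 1: C(11,1)·(4)^1 = 11·4 = 44.
  j = 2: C(11,2)·(4)^2 = 55·16 = 880.
  j = 3: C(11,3)·(4)^3 = 165·64 = 10560.
  V_q(n, t) = 1 + 44 + 880 + 10560 = 11485.
Step 2: q^n = 5^11 = 48828125.
Step 3: Hamming bound ⌊q^n / V_q(n,t)⌋ = ⌊48828125/11485⌋ = 4251.
Step 4: Compare |C| = 1454 to 4251: satisfied.
The claimed |C| lies below the Hamming bound.


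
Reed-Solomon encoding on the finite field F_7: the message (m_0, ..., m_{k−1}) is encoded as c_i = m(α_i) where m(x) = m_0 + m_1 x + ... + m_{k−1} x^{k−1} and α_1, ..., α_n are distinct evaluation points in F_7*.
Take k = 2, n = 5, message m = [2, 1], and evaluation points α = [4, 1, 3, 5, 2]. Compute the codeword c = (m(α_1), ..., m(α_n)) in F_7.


c = [6, 3, 5, 0, 4]

Message polynomial: m(x) = 2 + 1·x (mod 7).
For each evaluation point α_i, compute m(α_i) mod 7:
  α_1 = 4: Horner steps 1 → 6, so m(4) = 6.
  α_2 = 1: Horner steps 1 → 3, so m(1) = 3.
  α_3 = 3: Horner steps 1 → 5, so m(3) = 5.
  α_4 = 5: Horner steps 1 → 0, so m(5) = 0.
  α_5 = 2: Horner steps 1 → 4, so m(2) = 4.
Codeword c = [6, 3, 5, 0, 4] ∈ F_7^5.


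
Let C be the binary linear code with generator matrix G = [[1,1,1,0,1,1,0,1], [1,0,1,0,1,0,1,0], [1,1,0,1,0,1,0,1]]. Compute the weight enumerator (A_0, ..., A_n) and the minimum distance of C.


Weight distribution: A_0 = 1, A_3 = 2, A_4 = 2, A_5 = 1, A_6 = 1, A_7 = 1. Minimum distance d = 3.

Enumerate all 2^3 = 8 messages m ∈ F_2^3.
For each, compute codeword c = mG in F_2^8, then tally its weight.
  m = 000 → c = 00000000, weight = 0.
  m = 100 → c = 11101101, weight = 6.
  m = 010 → c = 10101010, weight = 4.
  m = 110 → c = 01000111, weight = 4.
  m = 001 → c = 11010101, weight = 5.
  m = 101 → c = 00111000, weight = 3.
  m = 011 → c = 01111111, weight = 7.
  m = 111 → c = 10010010, weight = 3.
Tally weights:
  weight 0: 1 codewords.
  weight 3: 2 codewords.
  weight 4: 2 codewords.
  weight 5: 1 codewords.
  weight 6: 1 codewords.
  weight 7: 1 codewords.
Minimum distance d = smallest w > 0 with A_w > 0 = 3.
Sanity: Σ A_w = 8 = 2^3 = 8 ✓.


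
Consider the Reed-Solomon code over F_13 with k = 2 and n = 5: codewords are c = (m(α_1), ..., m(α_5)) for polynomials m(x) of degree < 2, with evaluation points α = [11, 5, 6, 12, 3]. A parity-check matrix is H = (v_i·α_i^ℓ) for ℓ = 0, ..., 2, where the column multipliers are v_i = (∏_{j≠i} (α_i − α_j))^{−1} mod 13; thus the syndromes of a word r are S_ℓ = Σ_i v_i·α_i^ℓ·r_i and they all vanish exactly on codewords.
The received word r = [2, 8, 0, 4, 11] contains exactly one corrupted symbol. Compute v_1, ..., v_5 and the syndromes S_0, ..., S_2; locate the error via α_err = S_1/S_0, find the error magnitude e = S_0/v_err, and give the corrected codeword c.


S = (6, 1, 11), error at position 1, error magnitude e = 3, c = [12, 8, 0, 4, 11].

Step 1: column multipliers v_i = (∏_{j≠i}(α_i − α_j))^{−1} mod 13.
  i = 1 (α = 11): (11−5)(11−6)(11−12)(11−3) = 6·5·(−1)·8 = −240 ≡ 7, so v_1 = 7^{−1} = 2 (mod 13).
  i = 2 (α = 5): (5−11)(5−6)(5−12)(5−3) = (−6)·(−1)·(−7)·2 = −84 ≡ 7, so v_2 = 7^{−1} = 2 (mod 13).
  i = 3 (α = 6): (6−11)(6−5)(6−12)(6−3) = (−5)·1·(−6)·3 = 90 ≡ 12, so v_3 = 12^{−1} = 12 (mod 13).
  i = 4 (α = 12): (12−11)(12−5)(12−6)(12−3) = 1·7·6·9 = 378 ≡ 1, so v_4 = 1^{−1} = 1 (mod 13).
  i = 5 (α = 3): (3−11)(3−5)(3−6)(3−12) = (−8)·(−2)·(−3)·(−9) = 432 ≡ 3, so v_5 = 3^{−1} = 9 (mod 13).
  v = [2, 2, 12, 1, 9].
Step 2: syndromes of r = [2, 8, 0, 4, 11] (all sums mod 13).
  S_0 = Σ v_i r_i = 2·2 + 2·8 + 12·0 + 1·4 + 9·11 = 123 ≡ 6.
  S_1 = Σ v_i α_i r_i = 2·11·2 + 2·5·8 + 12·6·0 + 1·12·4 + 9·3·11 = 469 ≡ 1.
  α_i^2 mod 13 = [4, 12, 10, 1, 9].
  S_2 = Σ v_i α_i^2 r_i = 2·4·2 + 2·12·8 + 12·10·0 + 1·1·4 + 9·9·11 = 1103 ≡ 11.
  S = (6, 1, 11) ≠ 0, so r is not a codeword (an error is present).
Step 3: locate the error. For a single error e at position i, S_ℓ = v_i·e·α_i^ℓ, so α_err = S_1/S_0.
  S_0^{−1} = 6^{−1} = 11 (mod 13), so α_err = 1·11 = 11 ≡ 11 = α_1. Error position i = 1.
  Consistency check: S_2/S_1 = 11·1 = 11 ≡ 11 = α_err ✓ (single-error assumption holds).
Step 4: error magnitude e = S_0/v_1 = S_0·∏_{j≠1}(α_1 − α_j) = 6·7 = 42 ≡ 3 (mod 13).
Step 5: correct position 1: c_1 = r_1 − e = 2 − 3 ≡ 12 (mod 13). Hence c = [12, 8, 0, 4, 11].
  Check: interpolating c through the α_i gives m(x) = 9 + 5·x (degree < 2) with m(α_i) = c_i for every i, so c is indeed a codeword.


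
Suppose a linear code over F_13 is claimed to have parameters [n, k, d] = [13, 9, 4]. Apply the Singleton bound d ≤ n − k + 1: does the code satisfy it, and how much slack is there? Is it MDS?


Singleton RHS = n − k + 1 = 5, slack = 1, bound satisfied, not MDS.

Singleton bound: d ≤ n − k + 1.
Here n = 13, k = 9, so n − k + 1 = 5.
Given d = 4, check d ≤ 5: YES.
Slack = (n − k + 1) − d = 1.
The code is NOT MDS (slack = 1 > 0).
Description: the claimed parameters are [13, 9, 4]_13; such a code would be non-MDS.


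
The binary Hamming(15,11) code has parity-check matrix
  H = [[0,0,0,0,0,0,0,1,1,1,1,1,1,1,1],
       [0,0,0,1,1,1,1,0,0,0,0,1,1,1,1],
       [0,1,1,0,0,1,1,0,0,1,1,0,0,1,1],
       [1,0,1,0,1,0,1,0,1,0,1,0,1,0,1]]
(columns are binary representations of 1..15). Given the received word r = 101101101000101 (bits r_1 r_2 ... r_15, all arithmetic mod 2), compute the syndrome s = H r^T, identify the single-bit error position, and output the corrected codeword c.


s = (1, 1, 0, 0)^T, error position = 12, corrected codeword c = 101101101001101

Compute s = H r^T mod 2 one row at a time:
  s_1 = 0 + 1 + 0 + 0 + 0 + 1 + 0 + 1 = 3 ≡ 1 (mod 2).
  s_2 = 1 + 0 + 1 + 1 + 0 + 1 + 0 + 1 = 5 ≡ 1 (mod 2).
  s_3 = 0 + 1 + 1 + 1 + 0 + 0 + 0 + 1 = 4 ≡ 0 (mod 2).
  s_4 = 1 + 1 + 0 + 1 + 1 + 0 + 1 + 1 = 6 ≡ 0 (mod 2).
s = (1, 1, 0, 0)^T — this equals column 12 of H (binary 1100), so error is at position 12.
Correct: flip bit 12 of r = 101101101000101 to get c = 101101101001101.


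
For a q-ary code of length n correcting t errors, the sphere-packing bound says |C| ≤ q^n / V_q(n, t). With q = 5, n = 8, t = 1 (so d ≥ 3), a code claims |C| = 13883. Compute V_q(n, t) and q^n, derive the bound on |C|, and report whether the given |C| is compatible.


V_q(n, t) = 33, q^n = 390625, Hamming bound = 11837, |C| = 13883 > bound (violated).

Step 1: Compute V_q(n, t) = Σ_{j=0}^1 C(n, j) (q−1)^j.
  j = 0: C(8,0)·(4)^0 = 1·1 = 1.
  j = 1: C(8,1)·(4)^1 = 8·4 = 32.
  V_q(n, t) = 1 + 32 = 33.
Step 2: q^n = 5^8 = 390625.
Step 3: Hamming bound ⌊q^n / V_q(n,t)⌋ = ⌊390625/33⌋ = 11837.
Step 4: Compare |C| = 13883 to 11837: violated.
The claimed |C| lies above the Hamming bound, so no 5-ary code of length 8 with d ≥ 3 can have 13883 codewords.


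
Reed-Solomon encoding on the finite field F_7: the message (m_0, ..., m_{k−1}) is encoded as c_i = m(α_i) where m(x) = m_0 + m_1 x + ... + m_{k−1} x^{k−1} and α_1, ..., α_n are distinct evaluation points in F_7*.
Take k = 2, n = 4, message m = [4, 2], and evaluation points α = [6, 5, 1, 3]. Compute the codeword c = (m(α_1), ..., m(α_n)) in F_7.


c = [2, 0, 6, 3]

Message polynomial: m(x) = 4 + 2·x (mod 7).
For each evaluation point α_i, compute m(α_i) mod 7:
  α_1 = 6: Horner steps 2 → 2, so m(6) = 2.
  α_2 = 5: Horner steps 2 → 0, so m(5) = 0.
  α_3 = 1: Horner steps 2 → 6, so m(1) = 6.
  α_4 = 3: Horner steps 2 → 3, so m(3) = 3.
Codeword c = [2, 0, 6, 3] ∈ F_7^4.


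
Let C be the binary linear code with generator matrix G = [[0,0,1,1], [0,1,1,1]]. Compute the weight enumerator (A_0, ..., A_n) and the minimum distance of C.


Weight distribution: A_0 = 1, A_1 = 1, A_2 = 1, A_3 = 1. Minimum distance d = 1.

Enumerate all 2^2 = 4 messages m ∈ F_2^2.
For each, compute codeword c = mG in F_2^4, then tally its weight.
  m = 00 → c = 0000, weight = 0.
  m = 10 → c = 0011, weight = 2.
  m = 01 → c = 0111, weight = 3.
  m = 11 → c = 0100, weight = 1.
Tally weights:
  weight 0: 1 codewords.
  weight 1: 1 codewords.
  weight 2: 1 codewords.
  weight 3: 1 codewords.
Minimum distance d = smallest w > 0 with A_w > 0 = 1.
Sanity: Σ A_w = 4 = 2^2 = 4 ✓.


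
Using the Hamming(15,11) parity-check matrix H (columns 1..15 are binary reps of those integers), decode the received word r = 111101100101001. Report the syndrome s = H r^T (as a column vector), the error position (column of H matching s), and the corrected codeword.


s = (1, 1, 0, 0)^T, error position = 12, corrected codeword c = 111101100100001

Compute s = H r^T mod 2 one row at a time:
  s_1 = 0 + 0 + 1 + 0 + 1 + 0 + 0 + 1 = 3 ≡ 1 (mod 2).
  s_2 = 1 + 0 + 1 + 1 + 1 + 0 + 0 + 1 = 5 ≡ 1 (mod 2).
  s_3 = 1 + 1 + 1 + 1 + 1 + 0 + 0 + 1 = 6 ≡ 0 (mod 2).
  s_4 = 1 + 1 + 0 + 1 + 0 + 0 + 0 + 1 = 4 ≡ 0 (mod 2).
s = (1, 1, 0, 0)^T — this equals column 12 of H (binary 1100), so error is at position 12.
Correct: flip bit 12 of r = 111101100101001 to get c = 111101100100001.


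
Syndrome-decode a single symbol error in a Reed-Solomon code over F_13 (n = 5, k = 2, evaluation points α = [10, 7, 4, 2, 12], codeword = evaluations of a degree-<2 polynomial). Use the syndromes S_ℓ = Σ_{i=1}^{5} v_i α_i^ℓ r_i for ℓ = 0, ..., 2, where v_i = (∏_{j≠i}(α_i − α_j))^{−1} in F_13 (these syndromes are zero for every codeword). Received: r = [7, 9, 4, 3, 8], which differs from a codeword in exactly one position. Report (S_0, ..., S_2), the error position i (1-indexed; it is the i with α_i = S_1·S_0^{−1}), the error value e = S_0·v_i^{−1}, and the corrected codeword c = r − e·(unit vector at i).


S = (9, 11, 12), error at position 2, error magnitude e = 10, c = [7, 12, 4, 3, 8].

Step 1: column multipliers v_i = (∏_{j≠i}(α_i − α_j))^{−1} mod 13.
  i = 1 (α = 10): (10−7)(10−4)(10−2)(10−12) = 3·6·8·(−2) = −288 ≡ 11, so v_1 = 11^{−1} = 6 (mod 13).
  i = 2 (α = 7): (7−10)(7−4)(7−2)(7−12) = (−3)·3·5·(−5) = 225 ≡ 4, so v_2 = 4^{−1} = 10 (mod 13).
  i = 3 (α = 4): (4−10)(4−7)(4−2)(4−12) = (−6)·(−3)·2·(−8) = −288 ≡ 11, so v_3 = 11^{−1} = 6 (mod 13).
  i = 4 (α = 2): (2−10)(2−7)(2−4)(2−12) = (−8)·(−5)·(−2)·(−10) = 800 ≡ 7, so v_4 = 7^{−1} = 2 (mod 13).
  i = 5 (α = 12): (12−10)(12−7)(12−4)(12−2) = 2·5·8·10 = 800 ≡ 7, so v_5 = 7^{−1} = 2 (mod 13).
  v = [6, 10, 6, 2, 2].
Step 2: syndromes of r = [7, 9, 4, 3, 8] (all sums mod 13).
  S_0 = Σ v_i r_i = 6·7 + 10·9 + 6·4 + 2·3 + 2·8 = 178 ≡ 9.
  S_1 = Σ v_i α_i r_i = 6·10·7 + 10·7·9 + 6·4·4 + 2·2·3 + 2·12·8 = 1350 ≡ 11.
  α_i^2 mod 13 = [9, 10, 3, 4, 1].
  S_2 = Σ v_i α_i^2 r_i = 6·9·7 + 10·10·9 + 6·3·4 + 2·4·3 + 2·1·8 = 1390 ≡ 12.
  S = (9, 11, 12) ≠ 0, so r is not a codeword (an error is present).
Step 3: locate the error. For a single error e at position i, S_ℓ = v_i·e·α_i^ℓ, so α_err = S_1/S_0.
  S_0^{−1} = 9^{−1} = 3 (mod 13), so α_err = 11·3 = 33 ≡ 7 = α_2. Error position i = 2.
  Consistency check: S_2/S_1 = 12·6 = 72 ≡ 7 = α_err ✓ (single-error assumption holds).
Step 4: error magnitude e = S_0/v_2 = S_0·∏_{j≠2}(α_2 − α_j) = 9·4 = 36 ≡ 10 (mod 13).
Step 5: correct position 2: c_2 = r_2 − e = 9 − 10 ≡ 12 (mod 13). Hence c = [7, 12, 4, 3, 8].
  Check: interpolating c through the α_i gives m(x) = 2 + 7·x (degree < 2) with m(α_i) = c_i for every i, so c is indeed a codeword.


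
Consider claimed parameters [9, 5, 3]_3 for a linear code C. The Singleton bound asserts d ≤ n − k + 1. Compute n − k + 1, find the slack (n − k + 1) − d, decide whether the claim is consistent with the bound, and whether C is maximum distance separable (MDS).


Singleton RHS = n − k + 1 = 5, slack = 2, bound satisfied, not MDS.

Singleton bound: d ≤ n − k + 1.
Here n = 9, k = 5, so n − k + 1 = 5.
Given d = 3, check d ≤ 5: YES.
Slack = (n − k + 1) − d = 2.
The code is NOT MDS (slack = 2 > 0).
Description: the claimed parameters are [9, 5, 3]_3; such a code would be non-MDS.


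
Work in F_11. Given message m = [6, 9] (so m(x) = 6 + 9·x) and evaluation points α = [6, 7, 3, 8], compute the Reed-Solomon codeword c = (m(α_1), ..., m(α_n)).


c = [5, 3, 0, 1]

Message polynomial: m(x) = 6 + 9·x (mod 11).
For each evaluation point α_i, compute m(α_i) mod 11:
  α_1 = 6: Horner steps 9 → 5, so m(6) = 5.
  α_2 = 7: Horner steps 9 → 3, so m(7) = 3.
  α_3 = 3: Horner steps 9 → 0, so m(3) = 0.
  α_4 = 8: Horner steps 9 → 1, so m(8) = 1.
Codeword c = [5, 3, 0, 1] ∈ F_11^4.


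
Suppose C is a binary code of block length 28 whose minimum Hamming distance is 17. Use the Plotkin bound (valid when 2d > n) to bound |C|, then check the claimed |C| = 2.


Plotkin bound M ≤ 4; given |C| = 2 ≤ bound (satisfied).

Check applicability: 2d = 34, n = 28.
2d − n = 6 > 0, so Plotkin applies.
Compute d/(2d−n) = 17/6 ≈ 2.8333.
⌊d/(2d−n)⌋ = 2.
Plotkin bound: M ≤ 2·2 = 4.
Given |C| = 2, check: satisfied.
This |C| is below the Plotkin bound.


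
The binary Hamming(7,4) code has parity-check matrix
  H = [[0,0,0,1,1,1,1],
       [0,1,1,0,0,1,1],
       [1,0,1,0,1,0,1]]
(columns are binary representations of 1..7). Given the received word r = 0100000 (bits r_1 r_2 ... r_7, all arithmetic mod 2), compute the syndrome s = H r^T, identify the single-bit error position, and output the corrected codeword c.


s = (0, 1, 0)^T, error position = 2, corrected codeword c = 0000000

Compute s = H r^T mod 2 one row at a time:
  s_1 = 0 + 0 + 0 + 0 = 0 ≡ 0 (mod 2).
  s_2 = 1 + 0 + 0 + 0 = 1 ≡ 1 (mod 2).
  s_3 = 0 + 0 + 0 + 0 = 0 ≡ 0 (mod 2).
s = (0, 1, 0)^T — this equals column 2 of H (binary 010), so error is at position 2.
Correct: flip bit 2 of r = 0100000 to get c = 0000000.


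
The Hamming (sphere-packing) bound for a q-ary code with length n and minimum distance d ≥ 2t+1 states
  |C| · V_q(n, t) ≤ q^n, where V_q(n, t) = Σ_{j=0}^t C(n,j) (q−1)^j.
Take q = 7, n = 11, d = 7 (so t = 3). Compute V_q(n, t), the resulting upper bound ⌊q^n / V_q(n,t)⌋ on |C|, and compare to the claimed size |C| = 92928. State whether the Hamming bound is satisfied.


V_q(n, t) = 37687, q^n = 1977326743, Hamming bound = 52467, |C| = 92928 > bound (violated).

Step 1: Compute V_q(n, t) = Σ_{j=0}^3 C(n, j) (q−1)^j.
  j = 0: C(11,0)·(6)^0 = 1·1 = 1.
  j = 1: C(11,1)·(6)^1 = 11·6 = 66.
  j = 2: C(11,2)·(6)^2 = 55·36 = 1980.
  j = 3: C(11,3)·(6)^3 = 165·216 = 35640.
  V_q(n, t) = 1 + 66 + 1980 + 35640 = 37687.
Step 2: q^n = 7^11 = 1977326743.
Step 3: Hamming bound ⌊q^n / V_q(n,t)⌋ = ⌊1977326743/37687⌋ = 52467.
Step 4: Compare |C| = 92928 to 52467: violated.
The claimed |C| lies above the Hamming bound, so no 7-ary code of length 11 with d ≥ 7 can have 92928 codewords.


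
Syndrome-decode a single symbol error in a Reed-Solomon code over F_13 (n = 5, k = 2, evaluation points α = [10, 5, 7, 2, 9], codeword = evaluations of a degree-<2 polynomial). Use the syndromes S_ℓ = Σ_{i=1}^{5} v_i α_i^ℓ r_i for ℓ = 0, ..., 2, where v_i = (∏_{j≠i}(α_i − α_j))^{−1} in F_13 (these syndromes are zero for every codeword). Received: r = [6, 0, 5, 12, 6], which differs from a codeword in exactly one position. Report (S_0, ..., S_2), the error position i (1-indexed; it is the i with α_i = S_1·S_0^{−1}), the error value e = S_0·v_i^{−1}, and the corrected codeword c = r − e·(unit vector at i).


S = (1, 9, 3), error at position 5, error magnitude e = 9, c = [6, 0, 5, 12, 10].

Step 1: column multipliers v_i = (∏_{j≠i}(α_i − α_j))^{−1} mod 13.
  i = 1 (α = 10): (10−5)(10−7)(10−2)(10−9) = 5·3·8·1 = 120 ≡ 3, so v_1 = 3^{−1} = 9 (mod 13).
  i = 2 (α = 5): (5−10)(5−7)(5−2)(5−9) = (−5)·(−2)·3·(−4) = −120 ≡ 10, so v_2 = 10^{−1} = 4 (mod 13).
  i = 3 (α = 7): (7−10)(7−5)(7−2)(7−9) = (−3)·2·5·(−2) = 60 ≡ 8, so v_3 = 8^{−1} = 5 (mod 13).
  i = 4 (α = 2): (2−10)(2−5)(2−7)(2−9) = (−8)·(−3)·(−5)·(−7) = 840 ≡ 8, so v_4 = 8^{−1} = 5 (mod 13).
  i = 5 (α = 9): (9−10)(9−5)(9−7)(9−2) = (−1)·4·2·7 = −56 ≡ 9, so v_5 = 9^{−1} = 3 (mod 13).
  v = [9, 4, 5, 5, 3].
Step 2: syndromes of r = [6, 0, 5, 12, 6] (all sums mod 13).
  S_0 = Σ v_i r_i = 9·6 + 4·0 + 5·5 + 5·12 + 3·6 = 157 ≡ 1.
  S_1 = Σ v_i α_i r_i = 9·10·6 + 4·5·0 + 5·7·5 + 5·2·12 + 3·9·6 = 997 ≡ 9.
  α_i^2 mod 13 = [9, 12, 10, 4, 3].
  S_2 = Σ v_i α_i^2 r_i = 9·9·6 + 4·12·0 + 5·10·5 + 5·4·12 + 3·3·6 = 1030 ≡ 3.
  S = (1, 9, 3) ≠ 0, so r is not a codeword (an error is present).
Step 3: locate the error. For a single error e at position i, S_ℓ = v_i·e·α_i^ℓ, so α_err = S_1/S_0.
  S_0^{−1} = 1^{−1} = 1 (mod 13), so α_err = 9·1 = 9 ≡ 9 = α_5. Error position i = 5.
  Consistency check: S_2/S_1 = 3·3 = 9 ≡ 9 = α_err ✓ (single-error assumption holds).
Step 4: error magnitude e = S_0/v_5 = S_0·∏_{j≠5}(α_5 − α_j) = 1·9 = 9 ≡ 9 (mod 13).
Step 5: correct position 5: c_5 = r_5 − e = 6 − 9 ≡ 10 (mod 13). Hence c = [6, 0, 5, 12, 10].
  Check: interpolating c through the α_i gives m(x) = 7 + 9·x (degree < 2) with m(α_i) = c_i for every i, so c is indeed a codeword.


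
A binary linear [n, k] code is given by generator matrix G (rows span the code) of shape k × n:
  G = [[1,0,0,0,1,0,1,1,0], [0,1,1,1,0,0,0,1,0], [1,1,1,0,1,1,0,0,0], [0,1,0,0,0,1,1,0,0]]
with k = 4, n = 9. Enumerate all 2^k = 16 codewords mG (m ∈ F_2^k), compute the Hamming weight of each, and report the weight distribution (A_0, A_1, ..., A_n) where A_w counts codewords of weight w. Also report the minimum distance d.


Weight distribution: A_0 = 1, A_2 = 2, A_3 = 2, A_4 = 3, A_5 = 6, A_6 = 2. Minimum distance d = 2.

Enumerate all 2^4 = 16 messages m ∈ F_2^4.
For each, compute codeword c = mG in F_2^9, then tally its weight.
  m = 0000 → c = 000000000, weight = 0.
  m = 1000 → c = 100010110, weight = 4.
  m = 0100 → c = 011100010, weight = 4.
  m = 1100 → c = 111110100, weight = 6.
  m = 0010 → c = 111011000, weight = 5.
  m = 1010 → c = 011001110, weight = 5.
  m = 0110 → c = 100111010, weight = 5.
  m = 1110 → c = 000101100, weight = 3.
  m = 0001 → c = 010001100, weight = 3.
  m = 1001 → c = 110011010, weight = 5.
  m = 0101 → c = 001101110, weight = 5.
  m = 1101 → c = 101111000, weight = 5.
  m = 0011 → c = 101010100, weight = 4.
  m = 1011 → c = 001000010, weight = 2.
  m = 0111 → c = 110110110, weight = 6.
  m = 1111 → c = 010100000, weight = 2.
Tally weights:
  weight 0: 1 codewords.
  weight 2: 2 codewords.
  weight 3: 2 codewords.
  weight 4: 3 codewords.
  weight 5: 6 codewords.
  weight 6: 2 codewords.
Minimum distance d = smallest w > 0 with A_w > 0 = 2.
Sanity: Σ A_w = 16 = 2^4 = 16 ✓.


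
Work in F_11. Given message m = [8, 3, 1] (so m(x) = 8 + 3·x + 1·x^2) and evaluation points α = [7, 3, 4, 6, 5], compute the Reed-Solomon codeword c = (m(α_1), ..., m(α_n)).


c = [1, 4, 3, 7, 4]

Message polynomial: m(x) = 8 + 3·x + 1·x^2 (mod 11).
For each evaluation point α_i, compute m(α_i) mod 11:
  α_1 = 7: Horner steps 1 → 10 → 1, so m(7) = 1.
  α_2 = 3: Horner steps 1 → 6 → 4, so m(3) = 4.
  α_3 = 4: Horner steps 1 → 7 → 3, so m(4) = 3.
  α_4 = 6: Horner steps 1 → 9 → 7, so m(6) = 7.
  α_5 = 5: Horner steps 1 → 8 → 4, so m(5) = 4.
Codeword c = [1, 4, 3, 7, 4] ∈ F_11^5.


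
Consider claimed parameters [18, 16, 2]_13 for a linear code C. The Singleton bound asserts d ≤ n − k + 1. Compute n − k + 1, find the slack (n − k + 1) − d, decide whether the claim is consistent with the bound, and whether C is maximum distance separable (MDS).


Singleton RHS = n − k + 1 = 3, slack = 1, bound satisfied, not MDS.

Singleton bound: d ≤ n − k + 1.
Here n = 18, k = 16, so n − k + 1 = 3.
Given d = 2, check d ≤ 3: YES.
Slack = (n − k + 1) − d = 1.
The code is NOT MDS (slack = 1 > 0).
Description: the claimed parameters are [18, 16, 2]_13; such a code would be non-MDS.


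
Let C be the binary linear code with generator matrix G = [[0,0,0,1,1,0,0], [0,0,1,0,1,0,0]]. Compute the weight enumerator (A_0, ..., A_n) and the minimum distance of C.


Weight distribution: A_0 = 1, A_2 = 3. Minimum distance d = 2.

Enumerate all 2^2 = 4 messages m ∈ F_2^2.
For each, compute codeword c = mG in F_2^7, then tally its weight.
  m = 00 → c = 0000000, weight = 0.
  m = 10 → c = 0001100, weight = 2.
  m = 01 → c = 0010100, weight = 2.
  m = 11 → c = 0011000, weight = 2.
Tally weights:
  weight 0: 1 codewords.
  weight 2: 3 codewords.
Minimum distance d = smallest w > 0 with A_w > 0 = 2.
Sanity: Σ A_w = 4 = 2^2 = 4 ✓.


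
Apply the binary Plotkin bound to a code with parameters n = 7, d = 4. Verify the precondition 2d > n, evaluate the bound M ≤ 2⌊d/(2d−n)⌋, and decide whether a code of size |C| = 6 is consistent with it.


Plotkin bound M ≤ 8; given |C| = 6 ≤ bound (satisfied).

Check applicability: 2d = 8, n = 7.
2d − n = 1 > 0, so Plotkin applies.
Compute d/(2d−n) = 4/1 ≈ 4.0000.
⌊d/(2d−n)⌋ = 4.
Plotkin bound: M ≤ 2·4 = 8.
Given |C| = 6, check: satisfied.
This |C| is below the Plotkin bound.


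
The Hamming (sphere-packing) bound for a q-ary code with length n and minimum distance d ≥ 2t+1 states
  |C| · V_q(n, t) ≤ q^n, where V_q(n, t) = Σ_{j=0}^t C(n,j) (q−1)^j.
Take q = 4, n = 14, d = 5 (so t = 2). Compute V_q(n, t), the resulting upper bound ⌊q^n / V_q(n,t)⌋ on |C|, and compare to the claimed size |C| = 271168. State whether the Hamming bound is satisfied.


V_q(n, t) = 862, q^n = 268435456, Hamming bound = 311410, |C| = 271168 ≤ bound (satisfied).

Step 1: Compute V_q(n, t) = Σ_{j=0}^2 C(n, j) (q−1)^j.
  j = 0: C(14,0)·(3)^0 = 1·1 = 1.
  j = 1: C(14,1)·(3)^1 = 14·3 = 42.
  j = 2: C(14,2)·(3)^2 = 91·9 = 819.
  V_q(n, t) = 1 + 42 + 819 = 862.
Step 2: q^n = 4^14 = 268435456.
Step 3: Hamming bound ⌊q^n / V_q(n,t)⌋ = ⌊268435456/862⌋ = 311410.
Step 4: Compare |C| = 271168 to 311410: satisfied.
The claimed |C| lies below the Hamming bound.


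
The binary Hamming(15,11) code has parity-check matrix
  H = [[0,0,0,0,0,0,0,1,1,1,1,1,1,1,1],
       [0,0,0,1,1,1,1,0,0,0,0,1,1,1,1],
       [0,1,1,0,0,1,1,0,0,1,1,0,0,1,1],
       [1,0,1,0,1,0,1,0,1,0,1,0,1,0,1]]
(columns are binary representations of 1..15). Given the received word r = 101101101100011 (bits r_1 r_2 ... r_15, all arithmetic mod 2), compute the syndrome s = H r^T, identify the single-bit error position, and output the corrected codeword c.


s = (0, 1, 0, 1)^T, error position = 5, corrected codeword c = 101111101100011

Compute s = H r^T mod 2 one row at a time:
  s_1 = 0 + 1 + 1 + 0 + 0 + 0 + 1 + 1 = 4 ≡ 0 (mod 2).
  s_2 = 1 + 0 + 1 + 1 + 0 + 0 + 1 + 1 = 5 ≡ 1 (mod 2).
  s_3 = 0 + 1 + 1 + 1 + 1 + 0 + 1 + 1 = 6 ≡ 0 (mod 2).
  s_4 = 1 + 1 + 0 + 1 + 1 + 0 + 0 + 1 = 5 ≡ 1 (mod 2).
s = (0, 1, 0, 1)^T — this equals column 5 of H (binary 0101), so error is at position 5.
Correct: flip bit 5 of r = 101101101100011 to get c = 101111101100011.


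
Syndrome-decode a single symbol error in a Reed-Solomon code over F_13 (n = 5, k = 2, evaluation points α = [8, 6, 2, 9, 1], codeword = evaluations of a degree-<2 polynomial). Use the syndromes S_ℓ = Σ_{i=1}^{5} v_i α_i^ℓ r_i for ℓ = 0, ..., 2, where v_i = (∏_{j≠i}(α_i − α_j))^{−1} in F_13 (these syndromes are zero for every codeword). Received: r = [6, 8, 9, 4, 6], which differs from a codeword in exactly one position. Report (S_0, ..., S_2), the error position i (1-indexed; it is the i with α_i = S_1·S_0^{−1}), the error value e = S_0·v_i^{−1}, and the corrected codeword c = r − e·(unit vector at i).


S = (10, 2, 3), error at position 1, error magnitude e = 5, c = [1, 8, 9, 4, 6].

Step 1: column multipliers v_i = (∏_{j≠i}(α_i − α_j))^{−1} mod 13.
  i = 1 (α = 8): (8−6)(8−2)(8−9)(8−1) = 2·6·(−1)·7 = −84 ≡ 7, so v_1 = 7^{−1} = 2 (mod 13).
  i = 2 (α = 6): (6−8)(6−2)(6−9)(6−1) = (−2)·4·(−3)·5 = 120 ≡ 3, so v_2 = 3^{−1} = 9 (mod 13).
  i = 3 (α = 2): (2−8)(2−6)(2−9)(2−1) = (−6)·(−4)·(−7)·1 = −168 ≡ 1, so v_3 = 1^{−1} = 1 (mod 13).
  i = 4 (α = 9): (9−8)(9−6)(9−2)(9−1) = 1·3·7·8 = 168 ≡ 12, so v_4 = 12^{−1} = 12 (mod 13).
  i = 5 (α = 1): (1−8)(1−6)(1−2)(1−9) = (−7)·(−5)·(−1)·(−8) = 280 ≡ 7, so v_5 = 7^{−1} = 2 (mod 13).
  v = [2, 9, 1, 12, 2].
Step 2: syndromes of r = [6, 8, 9, 4, 6] (all sums mod 13).
  S_0 = Σ v_i r_i = 2·6 + 9·8 + 1·9 + 12·4 + 2·6 = 153 ≡ 10.
  S_1 = Σ v_i α_i r_i = 2·8·6 + 9·6·8 + 1·2·9 + 12·9·4 + 2·1·6 = 990 ≡ 2.
  α_i^2 mod 13 = [12, 10, 4, 3, 1].
  S_2 = Σ v_i α_i^2 r_i = 2·12·6 + 9·10·8 + 1·4·9 + 12·3·4 + 2·1·6 = 1056 ≡ 3.
  S = (10, 2, 3) ≠ 0, so r is not a codeword (an error is present).
Step 3: locate the error. For a single error e at position i, S_ℓ = v_i·e·α_i^ℓ, so α_err = S_1/S_0.
  S_0^{−1} = 10^{−1} = 4 (mod 13), so α_err = 2·4 = 8 ≡ 8 = α_1. Error position i = 1.
  Consistency check: S_2/S_1 = 3·7 = 21 ≡ 8 = α_err ✓ (single-error assumption holds).
Step 4: error magnitude e = S_0/v_1 = S_0·∏_{j≠1}(α_1 − α_j) = 10·7 = 70 ≡ 5 (mod 13).
Step 5: correct position 1: c_1 = r_1 − e = 6 − 5 ≡ 1 (mod 13). Hence c = [1, 8, 9, 4, 6].
  Check: interpolating c through the α_i gives m(x) = 3 + 3·x (degree < 2) with m(α_i) = c_i for every i, so c is indeed a codeword.


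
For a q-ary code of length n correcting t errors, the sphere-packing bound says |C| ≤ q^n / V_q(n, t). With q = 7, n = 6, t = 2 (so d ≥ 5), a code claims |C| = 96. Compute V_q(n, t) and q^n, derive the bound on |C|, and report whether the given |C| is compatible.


V_q(n, t) = 577, q^n = 117649, Hamming bound = 203, |C| = 96 ≤ bound (satisfied).

Step 1: Compute V_q(n, t) = Σ_{j=0}^2 C(n, j) (q−1)^j.
  j = 0: C(6,0)·(6)^0 = 1·1 = 1.
  j = 1: C(6,1)·(6)^1 = 6·6 = 36.
  j = 2: C(6,2)·(6)^2 = 15·36 = 540.
  V_q(n, t) = 1 + 36 + 540 = 577.
Step 2: q^n = 7^6 = 117649.
Step 3: Hamming bound ⌊q^n / V_q(n,t)⌋ = ⌊117649/577⌋ = 203.
Step 4: Compare |C| = 96 to 203: satisfied.
The claimed |C| lies below the Hamming bound.


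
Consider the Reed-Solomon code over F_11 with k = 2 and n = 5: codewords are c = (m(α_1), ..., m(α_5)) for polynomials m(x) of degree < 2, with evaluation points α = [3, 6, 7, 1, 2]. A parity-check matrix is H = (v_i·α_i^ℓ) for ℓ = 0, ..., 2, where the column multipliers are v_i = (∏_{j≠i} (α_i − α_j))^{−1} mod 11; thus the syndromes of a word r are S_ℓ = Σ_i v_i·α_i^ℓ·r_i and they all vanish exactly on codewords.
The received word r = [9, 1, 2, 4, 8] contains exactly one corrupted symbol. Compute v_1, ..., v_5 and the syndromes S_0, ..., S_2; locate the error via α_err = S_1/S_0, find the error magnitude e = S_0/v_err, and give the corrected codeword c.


S = (6, 6, 6), error at position 4, error magnitude e = 8, c = [9, 1, 2, 7, 8].

Step 1: column multipliers v_i = (∏_{j≠i}(α_i − α_j))^{−1} mod 11.
  i = 1 (α = 3): (3−6)(3−7)(3−1)(3−2) = (−3)·(−4)·2·1 = 24 ≡ 2, so v_1 = 2^{−1} = 6 (mod 11).
  i = 2 (α = 6): (6−3)(6−7)(6−1)(6−2) = 3·(−1)·5·4 = −60 ≡ 6, so v_2 = 6^{−1} = 2 (mod 11).
  i = 3 (α = 7): (7−3)(7−6)(7−1)(7−2) = 4·1·6·5 = 120 ≡ 10, so v_3 = 10^{−1} = 10 (mod 11).
  i = 4 (α = 1): (1−3)(1−6)(1−7)(1−2) = (−2)·(−5)·(−6)·(−1) = 60 ≡ 5, so v_4 = 5^{−1} = 9 (mod 11).
  i = 5 (α = 2): (2−3)(2−6)(2−7)(2−1) = (−1)·(−4)·(−5)·1 = −20 ≡ 2, so v_5 = 2^{−1} = 6 (mod 11).
  v = [6, 2, 10, 9, 6].
Step 2: syndromes of r = [9, 1, 2, 4, 8] (all sums mod 11).
  S_0 = Σ v_i r_i = 6·9 + 2·1 + 10·2 + 9·4 + 6·8 = 160 ≡ 6.
  S_1 = Σ v_i α_i r_i = 6·3·9 + 2·6·1 + 10·7·2 + 9·1·4 + 6·2·8 = 446 ≡ 6.
  α_i^2 mod 11 = [9, 3, 5, 1, 4].
  S_2 = Σ v_i α_i^2 r_i = 6·9·9 + 2·3·1 + 10·5·2 + 9·1·4 + 6·4·8 = 820 ≡ 6.
  S = (6, 6, 6) ≠ 0, so r is not a codeword (an error is present).
Step 3: locate the error. For a single error e at position i, S_ℓ = v_i·e·α_i^ℓ, so α_err = S_1/S_0.
  S_0^{−1} = 6^{−1} = 2 (mod 11), so α_err = 6·2 = 12 ≡ 1 = α_4. Error position i = 4.
  Consistency check: S_2/S_1 = 6·2 = 12 ≡ 1 = α_err ✓ (single-error assumption holds).
Step 4: error magnitude e = S_0/v_4 = S_0·∏_{j≠4}(α_4 − α_j) = 6·5 = 30 ≡ 8 (mod 11).
Step 5: correct position 4: c_4 = r_4 − e = 4 − 8 ≡ 7 (mod 11). Hence c = [9, 1, 2, 7, 8].
  Check: interpolating c through the α_i gives m(x) = 6 + 1·x (degree < 2) with m(α_i) = c_i for every i, so c is indeed a codeword.


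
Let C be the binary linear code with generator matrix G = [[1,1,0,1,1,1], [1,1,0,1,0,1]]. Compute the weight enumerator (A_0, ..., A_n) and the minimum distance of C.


Weight distribution: A_0 = 1, A_1 = 1, A_4 = 1, A_5 = 1. Minimum distance d = 1.

Enumerate all 2^2 = 4 messages m ∈ F_2^2.
For each, compute codeword c = mG in F_2^6, then tally its weight.
  m = 00 → c = 000000, weight = 0.
  m = 10 → c = 110111, weight = 5.
  m = 01 → c = 110101, weight = 4.
  m = 11 → c = 000010, weight = 1.
Tally weights:
  weight 0: 1 codewords.
  weight 1: 1 codewords.
  weight 4: 1 codewords.
  weight 5: 1 codewords.
Minimum distance d = smallest w > 0 with A_w > 0 = 1.
Sanity: Σ A_w = 4 = 2^2 = 4 ✓.


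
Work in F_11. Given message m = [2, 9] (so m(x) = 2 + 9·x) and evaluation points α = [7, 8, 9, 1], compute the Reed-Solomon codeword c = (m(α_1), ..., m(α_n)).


c = [10, 8, 6, 0]

Message polynomial: m(x) = 2 + 9·x (mod 11).
For each evaluation point α_i, compute m(α_i) mod 11:
  α_1 = 7: Horner steps 9 → 10, so m(7) = 10.
  α_2 = 8: Horner steps 9 → 8, so m(8) = 8.
  α_3 = 9: Horner steps 9 → 6, so m(9) = 6.
  α_4 = 1: Horner steps 9 → 0, so m(1) = 0.
Codeword c = [10, 8, 6, 0] ∈ F_11^4.


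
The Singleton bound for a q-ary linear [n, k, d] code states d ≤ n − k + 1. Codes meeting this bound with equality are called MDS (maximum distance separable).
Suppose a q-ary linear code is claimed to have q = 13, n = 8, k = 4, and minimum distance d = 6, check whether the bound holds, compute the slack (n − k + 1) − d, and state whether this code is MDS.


Singleton RHS = n − k + 1 = 5, slack = -1, bound violated (no such code; not MDS).

Singleton bound: d ≤ n − k + 1.
Here n = 8, k = 4, so n − k + 1 = 5.
Given d = 6, check d ≤ 5: NO.
Slack = (n − k + 1) − d = -1.
The slack is negative: d = 6 exceeds n − k + 1 = 5 by 1, so the Singleton bound is violated and no linear [8, 4, 6]_13 code can exist. In particular it is not MDS (MDS requires d = n − k + 1 exactly).
Description: the claimed parameters are [8, 4, 6]_13; such a code would be impossible (violates the Singleton bound).


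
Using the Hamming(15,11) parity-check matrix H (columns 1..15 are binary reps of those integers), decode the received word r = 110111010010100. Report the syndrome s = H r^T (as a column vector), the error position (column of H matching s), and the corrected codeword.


s = (1, 0, 1, 0)^T, error position = 10, corrected codeword c = 110111010110100

Compute s = H r^T mod 2 one row at a time:
  s_1 = 1 + 0 + 0 + 1 + 0 + 1 + 0 + 0 = 3 ≡ 1 (mod 2).
  s_2 = 1 + 1 + 1 + 0 + 0 + 1 + 0 + 0 = 4 ≡ 0 (mod 2).
  s_3 = 1 + 0 + 1 + 0 + 0 + 1 + 0 + 0 = 3 ≡ 1 (mod 2).
  s_4 = 1 + 0 + 1 + 0 + 0 + 1 + 1 + 0 = 4 ≡ 0 (mod 2).
s = (1, 0, 1, 0)^T — this equals column 10 of H (binary 1010), so error is at position 10.
Correct: flip bit 10 of r = 110111010010100 to get c = 110111010110100.


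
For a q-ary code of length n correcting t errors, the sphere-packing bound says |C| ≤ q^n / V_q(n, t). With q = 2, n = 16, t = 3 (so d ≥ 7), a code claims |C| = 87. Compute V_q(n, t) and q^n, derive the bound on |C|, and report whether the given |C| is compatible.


V_q(n, t) = 697, q^n = 65536, Hamming bound = 94, |C| = 87 ≤ bound (satisfied).

Step 1: Compute V_q(n, t) = Σ_{j=0}^3 C(n, j) (q−1)^j.
  j = 0: C(16,0)·(1)^0 = 1·1 = 1.
  j = 1: C(16,1)·(1)^1 = 16·1 = 16.
  j = 2: C(16,2)·(1)^2 = 120·1 = 120.
  j = 3: C(16,3)·(1)^3 = 560·1 = 560.
  V_q(n, t) = 1 + 16 + 120 + 560 = 697.
Step 2: q^n = 2^16 = 65536.
Step 3: Hamming bound ⌊q^n / V_q(n,t)⌋ = ⌊65536/697⌋ = 94.
Step 4: Compare |C| = 87 to 94: satisfied.
The claimed |C| lies below the Hamming bound.


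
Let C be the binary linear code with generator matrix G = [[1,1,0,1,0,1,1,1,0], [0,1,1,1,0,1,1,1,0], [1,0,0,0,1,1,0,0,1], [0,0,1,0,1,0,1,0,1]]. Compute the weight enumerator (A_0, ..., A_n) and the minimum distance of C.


Weight distribution: A_0 = 1, A_2 = 2, A_4 = 7, A_6 = 4, A_8 = 2. Minimum distance d = 2.

Enumerate all 2^4 = 16 messages m ∈ F_2^4.
For each, compute codeword c = mG in F_2^9, then tally its weight.
  m = 0000 → c = 000000000, weight = 0.
  m = 1000 → c = 110101110, weight = 6.
  m = 0100 → c = 011101110, weight = 6.
  m = 1100 → c = 101000000, weight = 2.
  m = 0010 → c = 100011001, weight = 4.
  m = 1010 → c = 010110111, weight = 6.
  m = 0110 → c = 111110111, weight = 8.
  m = 1110 → c = 001011001, weight = 4.
  m = 0001 → c = 001010101, weight = 4.
  m = 1001 → c = 111111011, weight = 8.
  m = 0101 → c = 010111011, weight = 6.
  m = 1101 → c = 100010101, weight = 4.
  m = 0011 → c = 101001100, weight = 4.
  m = 1011 → c = 011100010, weight = 4.
  m = 0111 → c = 110100010, weight = 4.
  m = 1111 → c = 000001100, weight = 2.
Tally weights:
  weight 0: 1 codewords.
  weight 2: 2 codewords.
  weight 4: 7 codewords.
  weight 6: 4 codewords.
  weight 8: 2 codewords.
Minimum distance d = smallest w > 0 with A_w > 0 = 2.
Sanity: Σ A_w = 16 = 2^4 = 16 ✓.


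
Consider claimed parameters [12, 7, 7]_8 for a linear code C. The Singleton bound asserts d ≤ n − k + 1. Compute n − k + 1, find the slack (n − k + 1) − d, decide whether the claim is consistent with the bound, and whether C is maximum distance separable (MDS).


Singleton RHS = n − k + 1 = 6, slack = -1, bound violated (no such code; not MDS).

Singleton bound: d ≤ n − k + 1.
Here n = 12, k = 7, so n − k + 1 = 6.
Given d = 7, check d ≤ 6: NO.
Slack = (n − k + 1) − d = -1.
The slack is negative: d = 7 exceeds n − k + 1 = 6 by 1, so the Singleton bound is violated and no linear [12, 7, 7]_8 code can exist. In particular it is not MDS (MDS requires d = n − k + 1 exactly).
Description: the claimed parameters are [12, 7, 7]_8; such a code would be impossible (violates the Singleton bound).
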